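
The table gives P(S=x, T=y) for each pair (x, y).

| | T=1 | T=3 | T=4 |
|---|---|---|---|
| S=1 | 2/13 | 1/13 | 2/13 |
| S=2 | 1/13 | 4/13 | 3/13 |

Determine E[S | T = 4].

P(T = 4) = 5/13.
Σ S·P over the event = 1·(2/13) + 2·(3/13) = 8/13.
E[S | T = 4] = (8/13) / (5/13) = 8/5.

8/5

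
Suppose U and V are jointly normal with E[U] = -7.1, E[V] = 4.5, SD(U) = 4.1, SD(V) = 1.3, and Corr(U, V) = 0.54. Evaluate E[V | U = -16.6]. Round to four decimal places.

E[V | U=x] = μ_V + ρ(σ_V/σ_U)(x − μ_U) for jointly normal variables.
E[V | U=-16.6] = 4.5 + (0.54)·(1.3/4.1)·(-16.6 − (-7.1)) = 4.5 + (0.17122)·(-9.5) = 2.8734.

2.8734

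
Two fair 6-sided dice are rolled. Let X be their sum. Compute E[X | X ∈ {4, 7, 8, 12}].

106/15

P(X ∈ {4, 7, 8, 12}) = 5/12.
Σ over the event: 4·1/12 + 7·1/6 + 8·5/36 + 12·1/36 = 53/18.
E[X | X ∈ {4, 7, 8, 12}] = (53/18) / (5/12) = 106/15.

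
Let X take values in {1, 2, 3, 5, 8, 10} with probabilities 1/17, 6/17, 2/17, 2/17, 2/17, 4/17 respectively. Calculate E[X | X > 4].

P(X > 4) = 8/17.
Σ over the event: 5·2/17 + 8·2/17 + 10·4/17 = 66/17.
E[X | X > 4] = (66/17) / (8/17) = 33/4.

33/4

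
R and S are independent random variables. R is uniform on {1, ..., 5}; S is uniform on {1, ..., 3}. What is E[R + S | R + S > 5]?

20/3

Outcomes with R + S > 5: (3,3), (4,2), (4,3), (5,1), (5,2), (5,3), each with probability 1/15.
E[R + S | R + S > 5] = (6 + 6 + 7 + 6 + 7 + 8) / 6 = 20/3.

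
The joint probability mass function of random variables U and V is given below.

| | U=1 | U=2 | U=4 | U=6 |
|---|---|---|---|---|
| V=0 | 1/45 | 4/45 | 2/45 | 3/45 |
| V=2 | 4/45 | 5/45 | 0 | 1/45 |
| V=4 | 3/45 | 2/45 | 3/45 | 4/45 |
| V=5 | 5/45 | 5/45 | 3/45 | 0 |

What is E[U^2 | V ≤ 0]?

P(V ≤ 0) = 2/9.
Σ U^2·P over the event = 1·(1/45) + 4·(4/45) + 16·(2/45) + 36·(3/45) = 157/45.
E[U^2 | V ≤ 0] = (157/45) / (2/9) = 157/10.

157/10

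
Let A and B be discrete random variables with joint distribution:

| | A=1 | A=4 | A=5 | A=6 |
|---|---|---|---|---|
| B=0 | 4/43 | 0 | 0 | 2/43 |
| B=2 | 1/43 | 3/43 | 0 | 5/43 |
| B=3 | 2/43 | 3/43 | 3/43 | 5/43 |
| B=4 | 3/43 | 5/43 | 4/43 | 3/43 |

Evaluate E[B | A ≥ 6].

P(A ≥ 6) = 15/43.
Σ B·P over the event = 0·(2/43) + 2·(5/43) + 3·(5/43) + 4·(3/43) = 37/43.
E[B | A ≥ 6] = (37/43) / (15/43) = 37/15.

37/15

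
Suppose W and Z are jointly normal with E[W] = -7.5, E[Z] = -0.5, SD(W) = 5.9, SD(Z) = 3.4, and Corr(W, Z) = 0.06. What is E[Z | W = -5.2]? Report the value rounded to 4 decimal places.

E[Z | W=x] = μ_Z + ρ(σ_Z/σ_W)(x − μ_W) for jointly normal variables.
E[Z | W=-5.2] = -0.5 + (0.06)·(3.4/5.9)·(-5.2 − (-7.5)) = -0.5 + (0.034576)·(2.3) = -0.4205.

-0.4205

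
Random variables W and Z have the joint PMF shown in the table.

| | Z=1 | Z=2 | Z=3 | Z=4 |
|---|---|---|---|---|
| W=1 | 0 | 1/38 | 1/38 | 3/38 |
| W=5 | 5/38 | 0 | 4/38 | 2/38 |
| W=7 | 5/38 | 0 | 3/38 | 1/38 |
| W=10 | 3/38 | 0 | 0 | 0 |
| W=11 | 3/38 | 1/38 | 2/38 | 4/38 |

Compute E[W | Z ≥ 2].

70/11

P(Z ≥ 2) = 11/19.
Summing W·P(W=x,Z=y) over the conditioning event gives 70/19.
E[W | Z ≥ 2] = (70/19) / (11/19) = 70/11.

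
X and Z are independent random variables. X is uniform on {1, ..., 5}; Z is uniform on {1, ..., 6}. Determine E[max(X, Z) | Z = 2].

16/5

P(Z = 2) = 1/6.
Summing max(X,Z)·P(x,y) over outcomes with Z = 2 gives 8/15.
E[max(X, Z) | Z = 2] = (8/15) / (1/6) = 16/5.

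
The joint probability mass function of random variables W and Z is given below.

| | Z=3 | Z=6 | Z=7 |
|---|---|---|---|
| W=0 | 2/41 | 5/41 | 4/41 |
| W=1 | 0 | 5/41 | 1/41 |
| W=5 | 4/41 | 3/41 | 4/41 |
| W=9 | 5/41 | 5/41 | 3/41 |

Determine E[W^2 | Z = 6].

P(Z = 6) = 18/41.
Σ W^2·P over the event = 0·(5/41) + 1·(5/41) + 25·(3/41) + 81·(5/41) = 485/41.
E[W^2 | Z = 6] = (485/41) / (18/41) = 485/18.

485/18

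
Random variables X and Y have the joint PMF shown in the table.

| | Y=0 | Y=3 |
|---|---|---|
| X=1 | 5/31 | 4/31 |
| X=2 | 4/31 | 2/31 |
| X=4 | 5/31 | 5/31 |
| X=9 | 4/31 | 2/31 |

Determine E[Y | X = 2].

P(X = 2) = 6/31.
Summing Y·P(X=x,Y=y) over the conditioning event gives 6/31.
E[Y | X = 2] = (6/31) / (6/31) = 1.

1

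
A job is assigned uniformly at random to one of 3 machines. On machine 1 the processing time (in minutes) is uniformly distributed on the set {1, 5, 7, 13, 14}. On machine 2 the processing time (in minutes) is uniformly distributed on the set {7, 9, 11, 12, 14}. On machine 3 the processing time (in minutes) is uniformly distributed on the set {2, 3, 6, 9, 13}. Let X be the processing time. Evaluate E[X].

E[X | machine 1] = (1+5+7+13+14)/5 = 8.
E[X | machine 2] = (7+9+11+12+14)/5 = 53/5.
E[X | machine 3] = (2+3+6+9+13)/5 = 33/5.
E[X] = (1/3)·(8) + (1/3)·(53/5) + (1/3)·(33/5) = 42/5.

42/5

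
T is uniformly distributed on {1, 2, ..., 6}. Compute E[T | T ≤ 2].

Given T ≤ 2, T is equally likely to be any of {1, 2}.
E[T | T ≤ 2] = (1 + 2) / 2 = 3/2.

3/2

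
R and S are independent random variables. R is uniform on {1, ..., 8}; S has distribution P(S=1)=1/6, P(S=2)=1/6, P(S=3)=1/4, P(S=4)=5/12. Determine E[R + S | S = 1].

11/2

P(S = 1) = 1/6.
Summing (R+S)·P(x,y) over outcomes with S = 1 gives 11/12.
E[R + S | S = 1] = (11/12) / (1/6) = 11/2.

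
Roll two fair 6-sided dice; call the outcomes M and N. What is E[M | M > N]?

14/3

P(M > N) = 5/12.
Summing M·P(x,y) over outcomes with M > N gives 35/18.
E[M | M > N] = (35/18) / (5/12) = 14/3.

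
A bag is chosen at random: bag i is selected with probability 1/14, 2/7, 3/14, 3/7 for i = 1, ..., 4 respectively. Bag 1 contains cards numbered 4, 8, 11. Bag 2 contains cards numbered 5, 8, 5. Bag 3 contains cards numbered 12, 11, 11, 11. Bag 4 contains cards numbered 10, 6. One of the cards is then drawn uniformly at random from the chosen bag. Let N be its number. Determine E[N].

1361/168

E[N | bag 1] = (4+8+11)/3 = 23/3.
E[N | bag 2] = (5+8+5)/3 = 6.
E[N | bag 3] = (12+11+11+11)/4 = 45/4.
E[N | bag 4] = (10+6)/2 = 8.
By the law of total expectation,
E[N] = (1/14)·(23/3) + (2/7)·(6) + (3/14)·(45/4) + (3/7)·(8) = 1361/168.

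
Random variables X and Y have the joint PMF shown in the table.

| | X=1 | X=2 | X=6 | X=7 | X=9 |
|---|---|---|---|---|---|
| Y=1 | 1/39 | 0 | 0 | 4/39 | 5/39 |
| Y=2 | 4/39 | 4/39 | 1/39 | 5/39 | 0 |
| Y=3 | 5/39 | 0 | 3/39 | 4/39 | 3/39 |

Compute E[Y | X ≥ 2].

P(X ≥ 2) = 29/39.
Σ Y·P over the event = 2·(4/39) + 2·(1/39) + 3·(3/39) + 1·(4/39) + 2·(5/39) + 3·(4/39) + 1·(5/39) + 3·(3/39) = 59/39.
E[Y | X ≥ 2] = (59/39) / (29/39) = 59/29.

59/29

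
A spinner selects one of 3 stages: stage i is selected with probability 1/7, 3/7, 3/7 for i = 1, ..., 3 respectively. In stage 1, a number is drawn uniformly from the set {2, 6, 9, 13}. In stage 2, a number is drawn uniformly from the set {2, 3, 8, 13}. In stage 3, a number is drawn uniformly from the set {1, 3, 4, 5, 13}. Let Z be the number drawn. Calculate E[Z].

E[Z | stage 1] = (2+6+9+13)/4 = 15/2.
E[Z | stage 2] = (2+3+8+13)/4 = 13/2.
E[Z | stage 3] = (1+3+4+5+13)/5 = 26/5.
E[Z] = (1/7)·(15/2) + (3/7)·(13/2) + (3/7)·(26/5) = 213/35.

213/35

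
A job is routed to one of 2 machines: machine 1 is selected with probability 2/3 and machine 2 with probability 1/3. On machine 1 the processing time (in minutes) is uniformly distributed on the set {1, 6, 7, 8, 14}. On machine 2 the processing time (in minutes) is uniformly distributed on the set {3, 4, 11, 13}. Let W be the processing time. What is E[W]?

E[W | machine 1] = (1+6+7+8+14)/5 = 36/5.
E[W | machine 2] = (3+4+11+13)/4 = 31/4.
By the law of total expectation,
E[W] = (2/3)·(36/5) + (1/3)·(31/4) = 443/60.

443/60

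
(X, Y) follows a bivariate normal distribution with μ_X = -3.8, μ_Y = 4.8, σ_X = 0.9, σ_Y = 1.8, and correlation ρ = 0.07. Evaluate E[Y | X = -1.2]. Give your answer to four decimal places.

E[Y | X=x] = μ_Y + ρ(σ_Y/σ_X)(x − μ_X) for jointly normal variables.
E[Y | X=-1.2] = 4.8 + (0.07)·(1.8/0.9)·(-1.2 − (-3.8)) = 4.8 + (0.14)·(2.6) = 5.1640.

5.1640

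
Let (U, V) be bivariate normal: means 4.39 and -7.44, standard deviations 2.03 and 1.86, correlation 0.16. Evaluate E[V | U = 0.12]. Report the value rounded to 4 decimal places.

For a bivariate normal, E[V | U=x] = μ_V + ρ·(σ_V/σ_U)·(x − μ_U).
E[V | U=0.12] = -7.44 + (0.16)·(1.86/2.03)·(0.12 − (4.39)) = -7.44 + (0.1466)·(-4.27) = -8.0660.

-8.0660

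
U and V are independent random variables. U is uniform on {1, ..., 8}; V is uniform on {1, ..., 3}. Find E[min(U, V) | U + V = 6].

P(U + V = 6) = 1/8.
Summing min(U,V)·P(x,y) over outcomes with U + V = 6 gives 1/4.
E[min(U, V) | U + V = 6] = (1/4) / (1/8) = 2.

2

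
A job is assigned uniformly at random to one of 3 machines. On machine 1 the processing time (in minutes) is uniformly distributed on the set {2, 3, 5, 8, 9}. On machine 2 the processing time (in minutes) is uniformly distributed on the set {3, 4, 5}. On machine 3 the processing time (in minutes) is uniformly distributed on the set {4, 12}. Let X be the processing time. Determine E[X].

E[X | machine 1] = (2+3+5+8+9)/5 = 27/5.
E[X | machine 2] = (3+4+5)/3 = 4.
E[X | machine 3] = (4+12)/2 = 8.
By the law of total expectation,
E[X] = (1/3)·(27/5) + (1/3)·(4) + (1/3)·(8) = 29/5.

29/5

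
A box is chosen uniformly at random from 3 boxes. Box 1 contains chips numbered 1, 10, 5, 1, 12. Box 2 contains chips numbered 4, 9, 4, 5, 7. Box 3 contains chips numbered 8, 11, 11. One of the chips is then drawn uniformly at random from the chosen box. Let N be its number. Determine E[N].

36/5

E[N | box 1] = (1+10+5+1+12)/5 = 29/5.
E[N | box 2] = (4+9+4+5+7)/5 = 29/5.
E[N | box 3] = (8+11+11)/3 = 10.
By the law of total expectation,
E[N] = (1/3)·(29/5) + (1/3)·(29/5) + (1/3)·(10) = 36/5.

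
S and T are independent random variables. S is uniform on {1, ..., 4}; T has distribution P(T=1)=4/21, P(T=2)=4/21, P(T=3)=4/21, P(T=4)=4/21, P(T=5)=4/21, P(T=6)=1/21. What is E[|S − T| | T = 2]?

P(T = 2) = 4/21.
Summing |S−T|·P(x,y) over outcomes with T = 2 gives 4/21.
E[|S − T| | T = 2] = (4/21) / (4/21) = 1.

1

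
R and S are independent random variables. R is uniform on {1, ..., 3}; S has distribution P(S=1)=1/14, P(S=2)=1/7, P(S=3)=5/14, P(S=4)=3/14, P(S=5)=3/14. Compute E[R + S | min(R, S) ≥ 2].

157/26

P(min(R, S) ≥ 2) = 13/21.
Summing (R+S)·P(x,y) over outcomes with min(R, S) ≥ 2 gives 157/42.
E[R + S | min(R, S) ≥ 2] = (157/42) / (13/21) = 157/26.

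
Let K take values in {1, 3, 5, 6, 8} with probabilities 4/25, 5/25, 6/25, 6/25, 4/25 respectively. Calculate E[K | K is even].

P(K is even) = 2/5.
Σ over the event: 6·6/25 + 8·4/25 = 68/25.
E[K | K is even] = (68/25) / (2/5) = 34/5.

34/5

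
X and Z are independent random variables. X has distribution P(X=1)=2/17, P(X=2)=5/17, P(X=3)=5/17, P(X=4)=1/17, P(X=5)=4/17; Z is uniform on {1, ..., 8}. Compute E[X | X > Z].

66/17

P(X > Z) = 1/4.
Summing X·P(x,y) over outcomes with X > Z gives 33/34.
E[X | X > Z] = (33/34) / (1/4) = 66/17.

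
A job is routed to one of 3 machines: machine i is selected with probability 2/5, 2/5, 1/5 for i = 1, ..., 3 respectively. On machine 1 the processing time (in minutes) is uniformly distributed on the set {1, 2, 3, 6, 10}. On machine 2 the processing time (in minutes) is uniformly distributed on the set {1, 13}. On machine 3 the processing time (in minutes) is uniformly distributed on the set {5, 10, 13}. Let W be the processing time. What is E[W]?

482/75

E[W | machine 1] = (1+2+3+6+10)/5 = 22/5.
E[W | machine 2] = (1+13)/2 = 7.
E[W | machine 3] = (5+10+13)/3 = 28/3.
By the law of total expectation,
E[W] = (2/5)·(22/5) + (2/5)·(7) + (1/5)·(28/3) = 482/75.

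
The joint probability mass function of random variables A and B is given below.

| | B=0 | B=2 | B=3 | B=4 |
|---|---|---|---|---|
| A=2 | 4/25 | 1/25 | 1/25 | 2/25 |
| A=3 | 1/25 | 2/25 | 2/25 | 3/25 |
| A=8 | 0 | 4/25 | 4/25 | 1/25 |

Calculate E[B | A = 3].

P(A = 3) = 8/25.
Σ B·P over the event = 0·(1/25) + 2·(2/25) + 3·(2/25) + 4·(3/25) = 22/25.
E[B | A = 3] = (22/25) / (8/25) = 11/4.

11/4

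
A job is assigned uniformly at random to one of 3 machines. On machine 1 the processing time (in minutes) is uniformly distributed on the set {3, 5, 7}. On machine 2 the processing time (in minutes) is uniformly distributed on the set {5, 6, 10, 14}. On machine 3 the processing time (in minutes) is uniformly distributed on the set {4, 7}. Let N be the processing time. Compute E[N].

E[N | machine 1] = (3+5+7)/3 = 5.
E[N | machine 2] = (5+6+10+14)/4 = 35/4.
E[N | machine 3] = (4+7)/2 = 11/2.
By the law of total expectation,
E[N] = (1/3)·(5) + (1/3)·(35/4) + (1/3)·(11/2) = 77/12.

77/12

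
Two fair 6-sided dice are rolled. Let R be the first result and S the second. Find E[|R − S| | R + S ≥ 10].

Outcomes with R + S ≥ 10: (4,6), (5,5), (5,6), (6,4), (6,5), (6,6), each with probability 1/36.
E[|R − S| | R + S ≥ 10] = (2 + 0 + 1 + 2 + 1 + 0) / 6 = 1.

1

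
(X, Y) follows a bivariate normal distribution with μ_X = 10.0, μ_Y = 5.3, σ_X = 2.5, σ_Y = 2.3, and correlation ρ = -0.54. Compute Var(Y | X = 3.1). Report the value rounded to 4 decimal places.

3.7474

The conditional variance in a bivariate normal is σ_Y²(1 − ρ²), independent of x.
Var(Y | X=3.1) = (2.3)²·(1 − (-0.54)²) = 5.29·0.7084 = 3.7474.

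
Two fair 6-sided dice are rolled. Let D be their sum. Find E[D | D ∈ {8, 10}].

P(D ∈ {8, 10}) = 2/9.
Σ over the event: 8·5/36 + 10·1/12 = 35/18.
E[D | D ∈ {8, 10}] = (35/18) / (2/9) = 35/4.

35/4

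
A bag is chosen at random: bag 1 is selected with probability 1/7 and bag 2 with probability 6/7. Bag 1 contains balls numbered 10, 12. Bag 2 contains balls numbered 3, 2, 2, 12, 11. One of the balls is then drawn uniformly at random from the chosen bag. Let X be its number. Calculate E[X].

E[X | bag 1] = (10+12)/2 = 11.
E[X | bag 2] = (3+2+2+12+11)/5 = 6.
E[X] = (1/7)·(11) + (6/7)·(6) = 47/7.

47/7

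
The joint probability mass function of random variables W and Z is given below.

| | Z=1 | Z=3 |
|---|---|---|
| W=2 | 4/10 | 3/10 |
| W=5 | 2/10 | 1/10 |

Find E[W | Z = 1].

P(Z = 1) = 3/5.
Σ W·P over the event = 2·(4/10) + 5·(2/10) = 9/5.
E[W | Z = 1] = (9/5) / (3/5) = 3.

3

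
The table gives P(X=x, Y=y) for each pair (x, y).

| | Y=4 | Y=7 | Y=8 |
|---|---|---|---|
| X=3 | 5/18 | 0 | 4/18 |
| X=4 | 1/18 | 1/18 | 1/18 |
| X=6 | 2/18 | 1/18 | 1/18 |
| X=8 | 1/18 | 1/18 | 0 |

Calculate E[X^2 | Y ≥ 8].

44/3

P(Y ≥ 8) = 1/3.
Σ X^2·P over the event = 9·(4/18) + 16·(1/18) + 36·(1/18) = 44/9.
E[X^2 | Y ≥ 8] = (44/9) / (1/3) = 44/3.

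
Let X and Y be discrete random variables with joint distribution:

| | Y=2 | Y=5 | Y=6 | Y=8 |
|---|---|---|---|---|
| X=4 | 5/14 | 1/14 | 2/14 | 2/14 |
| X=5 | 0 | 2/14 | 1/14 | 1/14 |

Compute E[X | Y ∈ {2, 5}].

17/4

P(Y ∈ {2, 5}) = 4/7.
Σ X·P over the event = 4·(5/14) + 4·(1/14) + 5·(2/14) = 17/7.
E[X | Y ∈ {2, 5}] = (17/7) / (4/7) = 17/4.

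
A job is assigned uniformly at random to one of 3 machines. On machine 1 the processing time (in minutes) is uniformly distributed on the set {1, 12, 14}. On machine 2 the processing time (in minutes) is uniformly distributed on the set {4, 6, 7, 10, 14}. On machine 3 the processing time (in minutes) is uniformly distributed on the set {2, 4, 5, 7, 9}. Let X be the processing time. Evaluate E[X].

E[X | machine 1] = (1+12+14)/3 = 9.
E[X | machine 2] = (4+6+7+10+14)/5 = 41/5.
E[X | machine 3] = (2+4+5+7+9)/5 = 27/5.
By the law of total expectation,
E[X] = (1/3)·(9) + (1/3)·(41/5) + (1/3)·(27/5) = 113/15.

113/15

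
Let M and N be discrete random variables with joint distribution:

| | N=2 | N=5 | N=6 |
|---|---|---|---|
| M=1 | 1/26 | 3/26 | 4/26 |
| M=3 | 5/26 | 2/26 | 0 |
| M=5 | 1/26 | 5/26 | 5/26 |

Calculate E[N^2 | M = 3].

P(M = 3) = 7/26.
Σ N^2·P over the event = 4·(5/26) + 25·(2/26) = 35/13.
E[N^2 | M = 3] = (35/13) / (7/26) = 10.

10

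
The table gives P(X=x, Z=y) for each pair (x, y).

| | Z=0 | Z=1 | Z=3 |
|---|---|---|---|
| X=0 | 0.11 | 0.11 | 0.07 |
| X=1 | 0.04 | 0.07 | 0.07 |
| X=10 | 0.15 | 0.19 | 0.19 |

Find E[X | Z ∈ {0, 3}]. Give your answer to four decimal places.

P(Z ∈ {0, 3}) = 0.63.
Σ X·P over the event = 0·(0.11) + 0·(0.07) + 1·(0.04) + 1·(0.07) + 10·(0.15) + 10·(0.19) = 3.51.
E[X | Z ∈ {0, 3}] = (3.51) / (0.63) = 5.5714.

5.5714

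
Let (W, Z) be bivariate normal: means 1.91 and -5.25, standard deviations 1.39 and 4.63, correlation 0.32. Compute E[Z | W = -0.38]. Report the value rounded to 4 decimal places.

E[Z | W=x] = μ_Z + ρ(σ_Z/σ_W)(x − μ_W) for jointly normal variables.
E[Z | W=-0.38] = -5.25 + (0.32)·(4.63/1.39)·(-0.38 − (1.91)) = -5.25 + (1.0659)·(-2.29) = -7.6909.

-7.6909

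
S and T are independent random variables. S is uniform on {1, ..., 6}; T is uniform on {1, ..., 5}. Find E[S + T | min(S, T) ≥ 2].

P(min(S, T) ≥ 2) = 2/3.
Summing (S+T)·P(x,y) over outcomes with min(S, T) ≥ 2 gives 5.
E[S + T | min(S, T) ≥ 2] = (5) / (2/3) = 15/2.

15/2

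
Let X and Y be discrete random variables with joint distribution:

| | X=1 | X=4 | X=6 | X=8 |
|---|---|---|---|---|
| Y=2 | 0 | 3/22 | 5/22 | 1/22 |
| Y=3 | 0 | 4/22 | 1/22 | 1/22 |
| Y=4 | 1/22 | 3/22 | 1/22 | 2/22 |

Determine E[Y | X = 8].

P(X = 8) = 2/11.
Σ Y·P over the event = 2·(1/22) + 3·(1/22) + 4·(2/22) = 13/22.
E[Y | X = 8] = (13/22) / (2/11) = 13/4.

13/4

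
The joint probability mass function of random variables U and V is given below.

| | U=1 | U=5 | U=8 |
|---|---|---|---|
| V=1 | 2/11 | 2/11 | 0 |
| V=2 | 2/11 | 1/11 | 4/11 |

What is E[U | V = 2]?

39/7

P(V = 2) = 7/11.
Σ U·P over the event = 1·(2/11) + 5·(1/11) + 8·(4/11) = 39/11.
E[U | V = 2] = (39/11) / (7/11) = 39/7.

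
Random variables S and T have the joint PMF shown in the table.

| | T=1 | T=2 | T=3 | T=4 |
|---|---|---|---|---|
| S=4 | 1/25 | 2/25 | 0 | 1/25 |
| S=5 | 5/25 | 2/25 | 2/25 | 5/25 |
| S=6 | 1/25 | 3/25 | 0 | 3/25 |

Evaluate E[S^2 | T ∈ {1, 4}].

213/8

P(T ∈ {1, 4}) = 16/25.
Σ S^2·P over the event = 16·(1/25) + 16·(1/25) + 25·(5/25) + 25·(5/25) + 36·(1/25) + 36·(3/25) = 426/25.
E[S^2 | T ∈ {1, 4}] = (426/25) / (16/25) = 213/8.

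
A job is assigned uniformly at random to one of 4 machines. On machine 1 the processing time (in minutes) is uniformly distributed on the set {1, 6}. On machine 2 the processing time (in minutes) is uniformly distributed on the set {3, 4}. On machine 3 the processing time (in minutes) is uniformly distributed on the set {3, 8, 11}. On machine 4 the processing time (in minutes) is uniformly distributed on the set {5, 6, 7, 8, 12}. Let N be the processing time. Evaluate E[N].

E[N | machine 1] = (1+6)/2 = 7/2.
E[N | machine 2] = (3+4)/2 = 7/2.
E[N | machine 3] = (3+8+11)/3 = 22/3.
E[N | machine 4] = (5+6+7+8+12)/5 = 38/5.
E[N] = (1/4)·(7/2) + (1/4)·(7/2) + (1/4)·(22/3) + (1/4)·(38/5) = 329/60.

329/60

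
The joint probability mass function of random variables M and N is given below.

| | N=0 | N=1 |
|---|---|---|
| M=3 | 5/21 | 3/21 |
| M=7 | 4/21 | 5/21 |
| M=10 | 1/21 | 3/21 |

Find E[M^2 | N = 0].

P(N = 0) = 10/21.
Σ M^2·P over the event = 9·(5/21) + 49·(4/21) + 100·(1/21) = 341/21.
E[M^2 | N = 0] = (341/21) / (10/21) = 341/10.

341/10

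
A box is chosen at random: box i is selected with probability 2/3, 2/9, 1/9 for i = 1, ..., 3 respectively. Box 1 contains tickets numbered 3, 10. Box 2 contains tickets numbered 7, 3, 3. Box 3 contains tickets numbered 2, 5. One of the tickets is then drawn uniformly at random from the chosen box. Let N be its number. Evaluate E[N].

E[N | box 1] = (3+10)/2 = 13/2.
E[N | box 2] = (7+3+3)/3 = 13/3.
E[N | box 3] = (2+5)/2 = 7/2.
E[N] = (2/3)·(13/2) + (2/9)·(13/3) + (1/9)·(7/2) = 307/54.

307/54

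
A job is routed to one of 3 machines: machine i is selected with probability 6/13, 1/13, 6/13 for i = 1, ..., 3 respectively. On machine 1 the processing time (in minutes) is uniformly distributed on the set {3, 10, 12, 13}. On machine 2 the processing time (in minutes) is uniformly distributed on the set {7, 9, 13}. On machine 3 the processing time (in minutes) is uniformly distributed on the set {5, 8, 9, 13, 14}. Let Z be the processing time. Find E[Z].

1882/195

E[Z | machine 1] = (3+10+12+13)/4 = 19/2.
E[Z | machine 2] = (7+9+13)/3 = 29/3.
E[Z | machine 3] = (5+8+9+13+14)/5 = 49/5.
By the law of total expectation,
E[Z] = (6/13)·(19/2) + (1/13)·(29/3) + (6/13)·(49/5) = 1882/195.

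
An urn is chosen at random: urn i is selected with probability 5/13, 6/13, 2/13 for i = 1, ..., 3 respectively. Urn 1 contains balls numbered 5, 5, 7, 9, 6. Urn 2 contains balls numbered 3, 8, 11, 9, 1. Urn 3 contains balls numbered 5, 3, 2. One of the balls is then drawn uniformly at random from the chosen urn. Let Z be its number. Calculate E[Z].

1156/195

E[Z | urn 1] = (5+5+7+9+6)/5 = 32/5.
E[Z | urn 2] = (3+8+11+9+1)/5 = 32/5.
E[Z | urn 3] = (5+3+2)/3 = 10/3.
E[Z] = (5/13)·(32/5) + (6/13)·(32/5) + (2/13)·(10/3) = 1156/195.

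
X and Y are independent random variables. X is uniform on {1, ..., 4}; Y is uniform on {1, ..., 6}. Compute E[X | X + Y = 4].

2

P(X + Y = 4) = 1/8.
Summing X·P(x,y) over outcomes with X + Y = 4 gives 1/4.
E[X | X + Y = 4] = (1/4) / (1/8) = 2.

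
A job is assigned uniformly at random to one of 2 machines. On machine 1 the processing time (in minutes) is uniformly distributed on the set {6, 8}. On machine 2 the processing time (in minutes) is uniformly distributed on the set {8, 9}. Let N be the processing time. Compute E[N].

31/4

E[N | machine 1] = (6+8)/2 = 7.
E[N | machine 2] = (8+9)/2 = 17/2.
By the law of total expectation,
E[N] = (1/2)·(7) + (1/2)·(17/2) = 31/4.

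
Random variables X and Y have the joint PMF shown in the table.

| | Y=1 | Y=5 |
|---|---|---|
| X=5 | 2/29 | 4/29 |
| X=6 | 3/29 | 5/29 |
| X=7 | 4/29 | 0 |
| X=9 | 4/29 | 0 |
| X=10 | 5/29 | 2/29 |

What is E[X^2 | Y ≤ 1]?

589/9

P(Y ≤ 1) = 18/29.
Σ X^2·P over the event = 25·(2/29) + 36·(3/29) + 49·(4/29) + 81·(4/29) + 100·(5/29) = 1178/29.
E[X^2 | Y ≤ 1] = (1178/29) / (18/29) = 589/9.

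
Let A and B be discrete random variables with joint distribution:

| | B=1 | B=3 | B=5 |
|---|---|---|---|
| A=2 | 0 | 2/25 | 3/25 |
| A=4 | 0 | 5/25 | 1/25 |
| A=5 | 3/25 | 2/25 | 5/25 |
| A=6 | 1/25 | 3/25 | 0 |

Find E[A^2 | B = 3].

P(B = 3) = 12/25.
Σ A^2·P over the event = 4·(2/25) + 16·(5/25) + 25·(2/25) + 36·(3/25) = 246/25.
E[A^2 | B = 3] = (246/25) / (12/25) = 41/2.

41/2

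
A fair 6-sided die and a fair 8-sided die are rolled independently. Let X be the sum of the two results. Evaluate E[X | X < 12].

22/3

P(X < 12) = 7/8.
E[X | X < 12] = (77/12) / (7/8) = 22/3.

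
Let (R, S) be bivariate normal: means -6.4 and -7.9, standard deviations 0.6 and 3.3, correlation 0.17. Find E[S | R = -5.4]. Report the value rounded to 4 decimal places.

-6.9650

For a bivariate normal, E[S | R=x] = μ_S + ρ·(σ_S/σ_R)·(x − μ_R).
E[S | R=-5.4] = -7.9 + (0.17)·(3.3/0.6)·(-5.4 − (-6.4)) = -7.9 + (0.935)·(1) = -6.9650.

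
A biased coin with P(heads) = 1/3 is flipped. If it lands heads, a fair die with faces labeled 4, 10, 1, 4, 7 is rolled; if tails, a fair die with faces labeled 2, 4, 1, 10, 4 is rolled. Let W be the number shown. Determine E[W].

E[W | heads] = (4+10+1+4+7)/5 = 26/5.
E[W | tails] = (2+4+1+10+4)/5 = 21/5.
By the law of total expectation,
E[W] = (1/3)·(26/5) + (2/3)·(21/5) = 68/15.

68/15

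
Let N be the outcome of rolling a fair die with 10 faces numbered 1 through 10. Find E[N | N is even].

Given N is even, N is equally likely to be any of {2, 4, 6, 8, 10}.
E[N | N is even] = (2 + 4 + 6 + 8 + 10) / 5 = 6.

6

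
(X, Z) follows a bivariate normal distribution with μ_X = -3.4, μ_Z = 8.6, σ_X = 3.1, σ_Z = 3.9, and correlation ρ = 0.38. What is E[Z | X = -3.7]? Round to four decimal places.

For a bivariate normal, E[Z | X=x] = μ_Z + ρ·(σ_Z/σ_X)·(x − μ_X).
E[Z | X=-3.7] = 8.6 + (0.38)·(3.9/3.1)·(-3.7 − (-3.4)) = 8.6 + (0.47806)·(-0.3) = 8.4566.

8.4566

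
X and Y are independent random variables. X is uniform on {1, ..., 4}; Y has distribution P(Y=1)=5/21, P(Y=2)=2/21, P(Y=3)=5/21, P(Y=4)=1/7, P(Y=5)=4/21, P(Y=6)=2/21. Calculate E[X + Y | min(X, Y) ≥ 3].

P(min(X, Y) ≥ 3) = 1/3.
Summing (X+Y)·P(x,y) over outcomes with min(X, Y) ≥ 3 gives 18/7.
E[X + Y | min(X, Y) ≥ 3] = (18/7) / (1/3) = 54/7.

54/7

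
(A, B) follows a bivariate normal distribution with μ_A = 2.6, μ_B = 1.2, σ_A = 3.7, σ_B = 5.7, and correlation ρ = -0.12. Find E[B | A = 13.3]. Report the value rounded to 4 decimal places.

-0.7781

For a bivariate normal, E[B | A=x] = μ_B + ρ·(σ_B/σ_A)·(x − μ_A).
E[B | A=13.3] = 1.2 + (-0.12)·(5.7/3.7)·(13.3 − (2.6)) = 1.2 + (-0.184865)·(10.7) = -0.7781.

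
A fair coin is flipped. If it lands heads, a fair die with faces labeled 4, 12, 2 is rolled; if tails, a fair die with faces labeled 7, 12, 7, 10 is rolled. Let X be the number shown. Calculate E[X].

E[X | heads] = (4+12+2)/3 = 6.
E[X | tails] = (7+12+7+10)/4 = 9.
By the law of total expectation,
E[X] = (1/2)·(6) + (1/2)·(9) = 15/2.

15/2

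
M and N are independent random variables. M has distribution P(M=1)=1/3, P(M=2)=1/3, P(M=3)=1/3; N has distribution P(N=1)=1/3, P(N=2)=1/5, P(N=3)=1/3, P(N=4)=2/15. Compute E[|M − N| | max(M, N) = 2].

8/11

P(max(M, N) = 2) = 11/45.
Summing |M−N|·P(x,y) over outcomes with max(M, N) = 2 gives 8/45.
E[|M − N| | max(M, N) = 2] = (8/45) / (11/45) = 8/11.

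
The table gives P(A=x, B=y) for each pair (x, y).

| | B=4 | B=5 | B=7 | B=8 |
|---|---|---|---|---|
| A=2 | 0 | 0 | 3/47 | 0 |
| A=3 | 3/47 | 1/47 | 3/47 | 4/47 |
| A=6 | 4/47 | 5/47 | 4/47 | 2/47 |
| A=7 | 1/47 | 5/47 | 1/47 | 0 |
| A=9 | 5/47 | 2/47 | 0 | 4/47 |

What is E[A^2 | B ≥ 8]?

216/5

P(B ≥ 8) = 10/47.
Summing A^2·P(A=x,B=y) over the conditioning event gives 432/47.
E[A^2 | B ≥ 8] = (432/47) / (10/47) = 216/5.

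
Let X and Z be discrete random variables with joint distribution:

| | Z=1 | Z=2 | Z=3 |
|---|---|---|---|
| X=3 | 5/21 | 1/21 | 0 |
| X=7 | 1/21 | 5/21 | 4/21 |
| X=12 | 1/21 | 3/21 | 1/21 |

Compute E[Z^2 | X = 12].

P(X = 12) = 5/21.
Σ Z^2·P over the event = 1·(1/21) + 4·(3/21) + 9·(1/21) = 22/21.
E[Z^2 | X = 12] = (22/21) / (5/21) = 22/5.

22/5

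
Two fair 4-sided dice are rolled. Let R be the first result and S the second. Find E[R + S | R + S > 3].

P(R + S > 3) = 13/16.
Summing (R+S)·P(x,y) over outcomes with R + S > 3 gives 9/2.
E[R + S | R + S > 3] = (9/2) / (13/16) = 72/13.

72/13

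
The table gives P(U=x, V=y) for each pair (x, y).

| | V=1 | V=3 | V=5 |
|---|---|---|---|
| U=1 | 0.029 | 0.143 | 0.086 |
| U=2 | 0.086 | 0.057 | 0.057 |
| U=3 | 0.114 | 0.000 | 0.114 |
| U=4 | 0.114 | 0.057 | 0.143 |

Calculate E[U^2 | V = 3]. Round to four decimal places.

P(V = 3) = 0.257.
Σ U^2·P over the event = 1·(0.143) + 4·(0.057) + 16·(0.057) = 1.283.
E[U^2 | V = 3] = (1.283) / (0.257) = 4.9922.

4.9922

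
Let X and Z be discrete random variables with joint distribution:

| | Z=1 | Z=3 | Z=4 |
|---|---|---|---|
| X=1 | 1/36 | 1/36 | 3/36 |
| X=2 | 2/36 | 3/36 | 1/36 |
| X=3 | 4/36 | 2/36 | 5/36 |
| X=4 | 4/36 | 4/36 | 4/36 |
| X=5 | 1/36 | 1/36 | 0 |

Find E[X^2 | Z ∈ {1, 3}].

P(Z ∈ {1, 3}) = 23/36.
Summing X^2·P(X=x,Z=y) over the conditioning event gives 127/18.
E[X^2 | Z ∈ {1, 3}] = (127/18) / (23/36) = 254/23.

254/23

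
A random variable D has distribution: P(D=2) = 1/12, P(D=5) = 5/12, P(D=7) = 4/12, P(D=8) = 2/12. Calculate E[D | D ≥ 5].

69/11

P(D ≥ 5) = 11/12.
Σ over the event: 5·5/12 + 7·1/3 + 8·1/6 = 23/4.
E[D | D ≥ 5] = (23/4) / (11/12) = 69/11.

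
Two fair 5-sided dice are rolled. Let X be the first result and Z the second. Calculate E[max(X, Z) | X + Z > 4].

82/19

P(X + Z > 4) = 19/25.
Summing max(X,Z)·P(x,y) over outcomes with X + Z > 4 gives 82/25.
E[max(X, Z) | X + Z > 4] = (82/25) / (19/25) = 82/19.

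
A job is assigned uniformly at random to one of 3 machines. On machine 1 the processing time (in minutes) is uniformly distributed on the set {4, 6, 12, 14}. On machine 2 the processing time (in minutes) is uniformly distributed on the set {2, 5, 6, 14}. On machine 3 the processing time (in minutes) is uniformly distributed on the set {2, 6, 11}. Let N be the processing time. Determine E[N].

E[N | machine 1] = (4+6+12+14)/4 = 9.
E[N | machine 2] = (2+5+6+14)/4 = 27/4.
E[N | machine 3] = (2+6+11)/3 = 19/3.
By the law of total expectation,
E[N] = (1/3)·(9) + (1/3)·(27/4) + (1/3)·(19/3) = 265/36.

265/36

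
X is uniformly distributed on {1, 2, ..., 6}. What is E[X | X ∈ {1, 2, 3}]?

P(X ∈ {1, 2, 3}) = 1/2.
Σ over the event: 1·1/6 + 2·1/6 + 3·1/6 = 1.
E[X | X ∈ {1, 2, 3}] = (1) / (1/2) = 2.

2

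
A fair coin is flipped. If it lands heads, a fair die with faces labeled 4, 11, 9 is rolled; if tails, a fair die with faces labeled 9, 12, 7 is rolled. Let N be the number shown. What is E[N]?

26/3

E[N | heads] = (4+11+9)/3 = 8.
E[N | tails] = (9+12+7)/3 = 28/3.
E[N] = (1/2)·(8) + (1/2)·(28/3) = 26/3.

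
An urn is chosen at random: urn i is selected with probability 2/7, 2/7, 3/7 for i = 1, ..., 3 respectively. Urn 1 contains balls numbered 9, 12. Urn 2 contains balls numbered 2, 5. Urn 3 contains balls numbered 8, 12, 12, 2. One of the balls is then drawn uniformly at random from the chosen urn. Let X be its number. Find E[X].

E[X | urn 1] = (9+12)/2 = 21/2.
E[X | urn 2] = (2+5)/2 = 7/2.
E[X | urn 3] = (8+12+12+2)/4 = 17/2.
E[X] = (2/7)·(21/2) + (2/7)·(7/2) + (3/7)·(17/2) = 107/14.

107/14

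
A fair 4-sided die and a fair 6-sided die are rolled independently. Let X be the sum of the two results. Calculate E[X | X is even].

P(X is even) = 1/2.
Σ over the event: 2·1/24 + 4·1/8 + 6·1/6 + 8·1/8 + 10·1/24 = 3.
E[X | X is even] = (3) / (1/2) = 6.

6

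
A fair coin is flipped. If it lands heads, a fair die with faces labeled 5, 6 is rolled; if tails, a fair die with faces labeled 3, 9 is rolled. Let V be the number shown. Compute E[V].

23/4

E[V | heads] = (5+6)/2 = 11/2.
E[V | tails] = (3+9)/2 = 6.
By the law of total expectation,
E[V] = (1/2)·(11/2) + (1/2)·(6) = 23/4.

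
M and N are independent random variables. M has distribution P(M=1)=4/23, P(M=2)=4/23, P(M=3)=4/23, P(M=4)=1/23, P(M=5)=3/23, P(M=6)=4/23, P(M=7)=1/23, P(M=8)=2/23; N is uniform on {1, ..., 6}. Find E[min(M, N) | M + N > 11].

65/12

P(M + N > 11) = 2/23.
Summing min(M,N)·P(x,y) over outcomes with M + N > 11 gives 65/138.
E[min(M, N) | M + N > 11] = (65/138) / (2/23) = 65/12.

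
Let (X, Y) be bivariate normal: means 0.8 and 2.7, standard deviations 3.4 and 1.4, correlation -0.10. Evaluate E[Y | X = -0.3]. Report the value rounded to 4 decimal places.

For a bivariate normal, E[Y | X=x] = μ_Y + ρ·(σ_Y/σ_X)·(x − μ_X).
E[Y | X=-0.3] = 2.7 + (-0.10)·(1.4/3.4)·(-0.3 − (0.8)) = 2.7 + (-0.041176)·(-1.1) = 2.7453.

2.7453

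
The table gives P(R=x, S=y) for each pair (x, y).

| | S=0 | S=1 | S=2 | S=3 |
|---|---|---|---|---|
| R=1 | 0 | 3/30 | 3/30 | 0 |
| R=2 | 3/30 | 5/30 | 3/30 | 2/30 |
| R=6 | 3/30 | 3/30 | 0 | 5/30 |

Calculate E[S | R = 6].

P(R = 6) = 11/30.
Σ S·P over the event = 0·(3/30) + 1·(3/30) + 3·(5/30) = 3/5.
E[S | R = 6] = (3/5) / (11/30) = 18/11.

18/11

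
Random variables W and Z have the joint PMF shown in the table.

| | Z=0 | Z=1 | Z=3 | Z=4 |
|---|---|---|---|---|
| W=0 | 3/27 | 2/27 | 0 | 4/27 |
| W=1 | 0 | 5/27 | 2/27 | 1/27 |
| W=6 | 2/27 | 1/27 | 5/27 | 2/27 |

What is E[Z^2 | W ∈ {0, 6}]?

P(W ∈ {0, 6}) = 19/27.
Σ Z^2·P over the event = 0·(3/27) + 1·(2/27) + 16·(4/27) + 0·(2/27) + 1·(1/27) + 9·(5/27) + 16·(2/27) = 16/3.
E[Z^2 | W ∈ {0, 6}] = (16/3) / (19/27) = 144/19.

144/19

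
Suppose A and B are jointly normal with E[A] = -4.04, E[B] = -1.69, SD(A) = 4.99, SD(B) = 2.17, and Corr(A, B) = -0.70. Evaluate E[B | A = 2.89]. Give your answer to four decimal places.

-3.7996

For a bivariate normal, E[B | A=x] = μ_B + ρ·(σ_B/σ_A)·(x − μ_A).
E[B | A=2.89] = -1.69 + (-0.70)·(2.17/4.99)·(2.89 − (-4.04)) = -1.69 + (-0.30441)·(6.93) = -3.7996.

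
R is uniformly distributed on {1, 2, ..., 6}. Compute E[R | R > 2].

Given R > 2, R is equally likely to be any of {3, 4, 5, 6}.
E[R | R > 2] = (3 + 4 + 5 + 6) / 4 = 9/2.

9/2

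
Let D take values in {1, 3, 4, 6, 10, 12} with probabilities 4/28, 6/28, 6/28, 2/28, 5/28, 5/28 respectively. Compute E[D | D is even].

P(D is even) = 9/14.
Σ over the event: 4·3/14 + 6·1/14 + 10·5/28 + 12·5/28 = 73/14.
E[D | D is even] = (73/14) / (9/14) = 73/9.

73/9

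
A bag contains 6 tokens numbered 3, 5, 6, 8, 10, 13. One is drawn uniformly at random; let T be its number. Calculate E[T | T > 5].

37/4

P(T > 5) = 2/3.
Σ over the event: 6·1/6 + 8·1/6 + 10·1/6 + 13·1/6 = 37/6.
E[T | T > 5] = (37/6) / (2/3) = 37/4.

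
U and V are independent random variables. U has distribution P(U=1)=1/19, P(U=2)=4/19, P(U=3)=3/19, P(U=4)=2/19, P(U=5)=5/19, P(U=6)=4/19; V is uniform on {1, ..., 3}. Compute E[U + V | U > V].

276/43

P(U > V) = 43/57.
Summing (U+V)·P(x,y) over outcomes with U > V gives 92/19.
E[U + V | U > V] = (92/19) / (43/57) = 276/43.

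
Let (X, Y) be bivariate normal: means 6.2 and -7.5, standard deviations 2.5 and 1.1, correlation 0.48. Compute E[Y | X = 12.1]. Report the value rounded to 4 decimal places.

E[Y | X=x] = μ_Y + ρ(σ_Y/σ_X)(x − μ_X) for jointly normal variables.
E[Y | X=12.1] = -7.5 + (0.48)·(1.1/2.5)·(12.1 − (6.2)) = -7.5 + (0.2112)·(5.9) = -6.2539.

-6.2539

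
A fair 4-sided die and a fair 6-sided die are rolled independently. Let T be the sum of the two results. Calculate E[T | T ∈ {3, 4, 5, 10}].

24/5

P(T ∈ {3, 4, 5, 10}) = 5/12.
Σ over the event: 3·1/12 + 4·1/8 + 5·1/6 + 10·1/24 = 2.
E[T | T ∈ {3, 4, 5, 10}] = (2) / (5/12) = 24/5.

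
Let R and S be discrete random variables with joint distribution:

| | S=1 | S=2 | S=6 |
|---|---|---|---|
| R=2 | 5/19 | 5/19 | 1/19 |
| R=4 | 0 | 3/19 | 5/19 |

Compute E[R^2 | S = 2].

P(S = 2) = 8/19.
Summing R^2·P(R=x,S=y) over the conditioning event gives 68/19.
E[R^2 | S = 2] = (68/19) / (8/19) = 17/2.

17/2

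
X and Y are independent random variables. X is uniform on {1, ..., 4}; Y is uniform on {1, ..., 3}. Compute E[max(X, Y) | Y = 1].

5/2

Outcomes with Y = 1: (1,1), (2,1), (3,1), (4,1), each with probability 1/12.
E[max(X, Y) | Y = 1] = (1 + 2 + 3 + 4) / 4 = 5/2.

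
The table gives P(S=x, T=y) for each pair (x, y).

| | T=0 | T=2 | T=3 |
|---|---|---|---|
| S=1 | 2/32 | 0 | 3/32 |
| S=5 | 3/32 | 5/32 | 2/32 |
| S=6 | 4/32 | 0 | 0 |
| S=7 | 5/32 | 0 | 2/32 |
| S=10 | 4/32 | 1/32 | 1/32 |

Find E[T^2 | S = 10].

13/6

P(S = 10) = 3/16.
Σ T^2·P over the event = 0·(4/32) + 4·(1/32) + 9·(1/32) = 13/32.
E[T^2 | S = 10] = (13/32) / (3/16) = 13/6.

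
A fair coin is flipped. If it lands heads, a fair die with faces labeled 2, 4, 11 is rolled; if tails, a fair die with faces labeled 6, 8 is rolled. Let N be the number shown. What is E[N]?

19/3

E[N | heads] = (2+4+11)/3 = 17/3.
E[N | tails] = (6+8)/2 = 7.
By the law of total expectation,
E[N] = (1/2)·(17/3) + (1/2)·(7) = 19/3.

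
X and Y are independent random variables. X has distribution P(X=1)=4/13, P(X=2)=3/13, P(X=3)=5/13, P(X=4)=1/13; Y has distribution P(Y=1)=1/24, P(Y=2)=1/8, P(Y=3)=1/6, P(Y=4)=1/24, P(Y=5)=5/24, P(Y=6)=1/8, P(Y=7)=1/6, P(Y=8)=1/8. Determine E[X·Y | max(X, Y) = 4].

P(max(X, Y) = 4) = 7/104.
Summing XY·P(x,y) over outcomes with max(X, Y) = 4 gives 8/13.
E[X·Y | max(X, Y) = 4] = (8/13) / (7/104) = 64/7.

64/7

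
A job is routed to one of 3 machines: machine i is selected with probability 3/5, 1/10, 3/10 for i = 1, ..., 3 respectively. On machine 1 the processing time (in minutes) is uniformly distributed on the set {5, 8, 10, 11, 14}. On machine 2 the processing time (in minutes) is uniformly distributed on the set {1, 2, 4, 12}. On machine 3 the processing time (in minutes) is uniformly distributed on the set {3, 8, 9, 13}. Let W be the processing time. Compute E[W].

E[W | machine 1] = (5+8+10+11+14)/5 = 48/5.
E[W | machine 2] = (1+2+4+12)/4 = 19/4.
E[W | machine 3] = (3+8+9+13)/4 = 33/4.
E[W] = (3/5)·(48/5) + (1/10)·(19/4) + (3/10)·(33/4) = 871/100.

871/100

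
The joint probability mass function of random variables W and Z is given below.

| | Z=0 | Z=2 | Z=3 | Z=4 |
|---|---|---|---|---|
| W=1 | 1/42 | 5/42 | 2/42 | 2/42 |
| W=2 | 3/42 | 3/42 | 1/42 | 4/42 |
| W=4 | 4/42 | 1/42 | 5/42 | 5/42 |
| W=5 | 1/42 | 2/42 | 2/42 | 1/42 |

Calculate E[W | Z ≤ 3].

P(Z ≤ 3) = 5/7.
Summing W·P(W=x,Z=y) over the conditioning event gives 29/14.
E[W | Z ≤ 3] = (29/14) / (5/7) = 29/10.

29/10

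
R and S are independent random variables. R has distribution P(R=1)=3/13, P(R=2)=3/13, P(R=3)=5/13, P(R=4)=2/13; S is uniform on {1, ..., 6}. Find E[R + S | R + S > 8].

83/9

P(R + S > 8) = 3/26.
Summing (R+S)·P(x,y) over outcomes with R + S > 8 gives 83/78.
E[R + S | R + S > 8] = (83/78) / (3/26) = 83/9.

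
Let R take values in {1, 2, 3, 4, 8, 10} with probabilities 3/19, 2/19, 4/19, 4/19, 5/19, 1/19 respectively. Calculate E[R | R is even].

35/6

P(R is even) = 12/19.
Σ over the event: 2·2/19 + 4·4/19 + 8·5/19 + 10·1/19 = 70/19.
E[R | R is even] = (70/19) / (12/19) = 35/6.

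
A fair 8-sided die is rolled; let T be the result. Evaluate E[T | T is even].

Given T is even, T is equally likely to be any of {2, 4, 6, 8}.
E[T | T is even] = (2 + 4 + 6 + 8) / 4 = 5.

5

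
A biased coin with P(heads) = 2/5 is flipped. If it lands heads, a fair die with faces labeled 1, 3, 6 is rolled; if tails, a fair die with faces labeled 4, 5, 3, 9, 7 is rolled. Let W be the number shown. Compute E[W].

352/75

E[W | heads] = (1+3+6)/3 = 10/3.
E[W | tails] = (4+5+3+9+7)/5 = 28/5.
By the law of total expectation,
E[W] = (2/5)·(10/3) + (3/5)·(28/5) = 352/75.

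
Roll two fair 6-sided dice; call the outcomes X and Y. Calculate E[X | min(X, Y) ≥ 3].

9/2

P(min(X, Y) ≥ 3) = 4/9.
Summing X·P(x,y) over outcomes with min(X, Y) ≥ 3 gives 2.
E[X | min(X, Y) ≥ 3] = (2) / (4/9) = 9/2.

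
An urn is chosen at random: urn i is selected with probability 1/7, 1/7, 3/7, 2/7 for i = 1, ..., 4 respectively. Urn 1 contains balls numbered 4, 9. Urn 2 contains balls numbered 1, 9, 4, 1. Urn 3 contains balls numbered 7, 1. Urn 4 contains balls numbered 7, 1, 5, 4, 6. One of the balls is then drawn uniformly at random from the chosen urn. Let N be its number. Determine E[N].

629/140

E[N | urn 1] = (4+9)/2 = 13/2.
E[N | urn 2] = (1+9+4+1)/4 = 15/4.
E[N | urn 3] = (7+1)/2 = 4.
E[N | urn 4] = (7+1+5+4+6)/5 = 23/5.
By the law of total expectation,
E[N] = (1/7)·(13/2) + (1/7)·(15/4) + (3/7)·(4) + (2/7)·(23/5) = 629/140.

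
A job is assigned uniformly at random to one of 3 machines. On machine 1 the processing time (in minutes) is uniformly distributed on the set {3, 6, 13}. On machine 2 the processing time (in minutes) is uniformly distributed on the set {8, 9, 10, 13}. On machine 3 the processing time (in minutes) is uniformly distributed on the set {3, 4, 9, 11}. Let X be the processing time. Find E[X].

E[X | machine 1] = (3+6+13)/3 = 22/3.
E[X | machine 2] = (8+9+10+13)/4 = 10.
E[X | machine 3] = (3+4+9+11)/4 = 27/4.
By the law of total expectation,
E[X] = (1/3)·(22/3) + (1/3)·(10) + (1/3)·(27/4) = 289/36.

289/36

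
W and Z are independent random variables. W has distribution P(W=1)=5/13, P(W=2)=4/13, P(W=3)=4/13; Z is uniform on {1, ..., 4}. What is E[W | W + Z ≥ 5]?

57/25

P(W + Z ≥ 5) = 25/52.
Summing W·P(x,y) over outcomes with W + Z ≥ 5 gives 57/52.
E[W | W + Z ≥ 5] = (57/52) / (25/52) = 57/25.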